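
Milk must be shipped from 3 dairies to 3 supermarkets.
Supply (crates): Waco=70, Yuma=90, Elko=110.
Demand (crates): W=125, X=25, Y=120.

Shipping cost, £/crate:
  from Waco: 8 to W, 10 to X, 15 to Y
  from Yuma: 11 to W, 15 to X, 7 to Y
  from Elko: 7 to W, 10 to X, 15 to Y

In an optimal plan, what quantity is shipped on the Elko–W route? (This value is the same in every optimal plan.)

Solving gives:
  Waco→W: 15 × £8 = £120
  Waco→X: 25 × £10 = £250
  Waco→Y: 30 × £15 = £450
  Yuma→Y: 90 × £7 = £630
  Elko→W: 110 × £7 = £770
Total cost = £2220.
So Elko→W carries 110 crates.

110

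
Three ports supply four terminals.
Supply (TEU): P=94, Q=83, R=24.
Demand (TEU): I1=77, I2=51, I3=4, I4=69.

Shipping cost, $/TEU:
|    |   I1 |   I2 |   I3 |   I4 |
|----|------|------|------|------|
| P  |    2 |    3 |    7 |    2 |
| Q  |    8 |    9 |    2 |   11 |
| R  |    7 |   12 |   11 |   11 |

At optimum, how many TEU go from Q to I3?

4

Solving gives:
  P–I2: 25 × $3 = $75
  P–I4: 69 × $2 = $138
  Q–I1: 53 × $8 = $424
  Q–I2: 26 × $9 = $234
  Q–I3: 4 × $2 = $8
  R–I1: 24 × $7 = $168
Total cost = $1047.
So Q→I3 carries 4 TEU.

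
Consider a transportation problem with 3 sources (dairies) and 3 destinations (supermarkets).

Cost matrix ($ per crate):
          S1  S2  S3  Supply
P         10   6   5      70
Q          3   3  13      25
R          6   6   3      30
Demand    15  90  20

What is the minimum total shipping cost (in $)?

One minimum-cost allocation:
  P to S2: 70 × $6 = $420
  Q to S1: 5 × $3 = $15
  Q to S2: 20 × $3 = $60
  R to S1: 10 × $6 = $60
  R to S3: 20 × $3 = $60
Total = 420 + 15 + 60 + 60 + 60 = $615.
(Supply check: P ships 70; Q ships 25; R ships 30.)

615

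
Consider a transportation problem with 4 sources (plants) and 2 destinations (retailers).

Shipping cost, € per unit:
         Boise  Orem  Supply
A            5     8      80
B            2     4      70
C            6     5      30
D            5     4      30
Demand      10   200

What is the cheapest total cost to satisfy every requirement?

Optimal allocation:
  A–Boise: 10 × €5 = €50
  A–Orem: 70 × €8 = €560
  B–Orem: 70 × €4 = €280
  C–Orem: 30 × €5 = €150
  D–Orem: 30 × €4 = €120
Total = 50 + 560 + 280 + 150 + 120 = €1160.
(Supply check: A ships 80; B ships 70; C ships 30; D ships 30.)

1160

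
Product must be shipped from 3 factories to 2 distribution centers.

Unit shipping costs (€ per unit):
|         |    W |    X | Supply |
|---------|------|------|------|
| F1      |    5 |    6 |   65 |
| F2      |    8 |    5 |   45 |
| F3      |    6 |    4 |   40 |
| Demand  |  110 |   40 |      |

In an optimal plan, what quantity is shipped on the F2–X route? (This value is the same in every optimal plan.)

Optimal shipments:
  F1 to W: 65 × €5 = €325
  F2 to W: 5 × €8 = €40
  F2 to X: 40 × €5 = €200
  F3 to W: 40 × €6 = €240
Total cost = €805.
So F2→X carries 40 pallets.

40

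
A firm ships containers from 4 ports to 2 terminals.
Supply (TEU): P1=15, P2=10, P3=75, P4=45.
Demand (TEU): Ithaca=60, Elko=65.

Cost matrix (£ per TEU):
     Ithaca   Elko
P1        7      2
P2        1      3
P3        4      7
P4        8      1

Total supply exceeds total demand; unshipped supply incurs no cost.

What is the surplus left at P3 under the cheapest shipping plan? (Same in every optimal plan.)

20

An optimal plan:
  P1->Elko: 15 TEU
  P2->Ithaca: 5 TEU
  P2->Elko: 5 TEU
  P3->Ithaca: 55 TEU
  P4->Elko: 45 TEU
Total cost = £315.
P3 ships 55 of its 75, leaving 20.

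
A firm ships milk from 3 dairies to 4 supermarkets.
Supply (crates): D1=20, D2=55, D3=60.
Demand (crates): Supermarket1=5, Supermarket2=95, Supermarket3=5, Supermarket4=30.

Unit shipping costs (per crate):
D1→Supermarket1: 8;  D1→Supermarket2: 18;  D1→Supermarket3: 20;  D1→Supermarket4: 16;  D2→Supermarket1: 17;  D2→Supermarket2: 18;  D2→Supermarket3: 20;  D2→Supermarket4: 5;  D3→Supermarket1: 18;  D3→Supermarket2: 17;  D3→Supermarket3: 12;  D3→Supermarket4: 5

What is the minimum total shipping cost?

1905

An optimal shipping plan:
  D1->Supermarket1: 5 × 8 = 40
  D1->Supermarket2: 15 × 18 = 270
  D2->Supermarket2: 25 × 18 = 450
  D2->Supermarket4: 30 × 5 = 150
  D3->Supermarket2: 55 × 17 = 935
  D3->Supermarket3: 5 × 12 = 60
Total = 40 + 270 + 450 + 150 + 935 + 60 = 1905.
(Supply check: D1 ships 20; D2 ships 55; D3 ships 60.)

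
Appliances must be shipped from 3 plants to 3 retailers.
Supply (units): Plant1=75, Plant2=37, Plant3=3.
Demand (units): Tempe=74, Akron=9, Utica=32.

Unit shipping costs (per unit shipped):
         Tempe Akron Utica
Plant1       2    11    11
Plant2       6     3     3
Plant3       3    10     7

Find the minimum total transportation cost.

291

A cheapest plan:
  Plant1→Tempe: 74 units
  Plant1→Akron: 1 units
  Plant2→Akron: 8 units
  Plant2→Utica: 29 units
  Plant3→Utica: 3 units
Total cost = 291.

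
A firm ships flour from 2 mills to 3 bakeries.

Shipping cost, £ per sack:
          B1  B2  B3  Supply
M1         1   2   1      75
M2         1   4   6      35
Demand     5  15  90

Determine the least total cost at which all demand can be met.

Optimal allocation:
  M1 to B3: 75 × £1 = £75
  M2 to B1: 5 × £1 = £5
  M2 to B2: 15 × £4 = £60
  M2 to B3: 15 × £6 = £90
Total = 75 + 5 + 60 + 90 = £230.

230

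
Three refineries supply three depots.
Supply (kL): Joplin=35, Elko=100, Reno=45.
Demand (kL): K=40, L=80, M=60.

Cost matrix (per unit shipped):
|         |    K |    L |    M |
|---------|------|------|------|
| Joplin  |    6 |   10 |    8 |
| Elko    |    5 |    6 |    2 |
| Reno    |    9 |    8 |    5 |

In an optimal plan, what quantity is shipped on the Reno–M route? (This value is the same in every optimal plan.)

0

Optimal shipments:
  Joplin→K: 35 × 6 = 210
  Elko→K: 5 × 5 = 25
  Elko→L: 35 × 6 = 210
  Elko→M: 60 × 2 = 120
  Reno→L: 45 × 8 = 360
Total cost = 925.
The route Reno→M is not used.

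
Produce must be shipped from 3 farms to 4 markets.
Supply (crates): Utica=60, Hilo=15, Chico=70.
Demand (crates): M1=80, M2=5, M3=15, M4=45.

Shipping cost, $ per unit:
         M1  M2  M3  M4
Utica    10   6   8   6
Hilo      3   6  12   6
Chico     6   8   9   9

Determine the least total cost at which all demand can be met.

860

A cheapest plan:
  Utica→M2: 5 × $6 = $30
  Utica→M3: 10 × $8 = $80
  Utica→M4: 45 × $6 = $270
  Hilo→M1: 15 × $3 = $45
  Chico→M1: 65 × $6 = $390
  Chico→M3: 5 × $9 = $45
Total = 30 + 80 + 270 + 45 + 390 + 45 = $860.
(Supply check: Utica ships 60; Hilo ships 15; Chico ships 70.)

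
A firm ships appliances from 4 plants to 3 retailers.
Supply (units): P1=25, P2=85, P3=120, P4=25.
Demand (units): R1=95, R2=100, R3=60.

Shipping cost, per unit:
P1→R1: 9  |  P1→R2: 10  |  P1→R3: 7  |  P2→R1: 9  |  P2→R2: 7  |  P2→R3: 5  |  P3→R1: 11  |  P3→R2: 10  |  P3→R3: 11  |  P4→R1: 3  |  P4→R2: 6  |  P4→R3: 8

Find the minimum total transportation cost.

2020

An optimal shipping plan:
  P1–R1: 25 × 9 = 225
  P2–R2: 25 × 7 = 175
  P2–R3: 60 × 5 = 300
  P3–R1: 45 × 11 = 495
  P3–R2: 75 × 10 = 750
  P4–R1: 25 × 3 = 75
Total = 225 + 175 + 300 + 495 + 750 + 75 = 2020.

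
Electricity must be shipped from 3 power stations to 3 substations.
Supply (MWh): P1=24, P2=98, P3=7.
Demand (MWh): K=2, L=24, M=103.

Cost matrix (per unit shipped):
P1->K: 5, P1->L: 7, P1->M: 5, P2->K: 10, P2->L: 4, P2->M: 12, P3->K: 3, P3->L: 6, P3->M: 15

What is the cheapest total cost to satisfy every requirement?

1180

One minimum-cost allocation:
  P1->M: 24 × 5 = 120
  P2->L: 19 × 4 = 76
  P2->M: 79 × 12 = 948
  P3->K: 2 × 3 = 6
  P3->L: 5 × 6 = 30
Total = 120 + 76 + 948 + 6 + 30 = 1180.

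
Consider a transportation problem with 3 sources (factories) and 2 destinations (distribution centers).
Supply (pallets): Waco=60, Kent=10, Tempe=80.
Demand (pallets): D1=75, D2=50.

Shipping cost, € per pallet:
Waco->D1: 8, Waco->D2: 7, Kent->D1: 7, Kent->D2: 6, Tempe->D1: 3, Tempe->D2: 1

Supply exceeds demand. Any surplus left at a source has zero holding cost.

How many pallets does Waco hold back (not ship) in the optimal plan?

An optimal plan:
  Waco→D1: 35 pallets
  Kent→D1: 10 pallets
  Tempe→D1: 30 pallets
  Tempe→D2: 50 pallets
Total cost = €490.
Waco ships 35 of its 60, leaving 25.

25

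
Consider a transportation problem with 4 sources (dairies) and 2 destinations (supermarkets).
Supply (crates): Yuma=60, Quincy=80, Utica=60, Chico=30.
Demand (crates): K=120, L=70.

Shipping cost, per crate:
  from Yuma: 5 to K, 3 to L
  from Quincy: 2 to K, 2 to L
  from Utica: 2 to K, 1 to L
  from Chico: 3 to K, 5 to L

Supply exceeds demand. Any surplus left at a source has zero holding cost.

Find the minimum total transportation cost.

One minimum-cost allocation:
  Yuma→L: 20 × 3 = 60
  Quincy→K: 80 × 2 = 160
  Utica→K: 10 × 2 = 20
  Utica→L: 50 × 1 = 50
  Chico→K: 30 × 3 = 90
Total = 60 + 160 + 20 + 50 + 90 = 380.

380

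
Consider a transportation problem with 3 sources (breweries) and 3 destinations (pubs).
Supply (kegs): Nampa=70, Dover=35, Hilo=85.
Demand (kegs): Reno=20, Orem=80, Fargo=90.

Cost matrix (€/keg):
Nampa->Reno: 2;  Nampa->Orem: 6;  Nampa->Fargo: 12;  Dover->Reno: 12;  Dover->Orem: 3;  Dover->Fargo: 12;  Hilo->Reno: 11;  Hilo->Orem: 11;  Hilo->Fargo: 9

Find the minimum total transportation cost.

One minimum-cost allocation:
  Nampa to Reno: 20 kegs
  Nampa to Orem: 45 kegs
  Nampa to Fargo: 5 kegs
  Dover to Orem: 35 kegs
  Hilo to Fargo: 85 kegs
Total cost = €1240.
(Supply check: Nampa ships 70; Dover ships 35; Hilo ships 85.)

1240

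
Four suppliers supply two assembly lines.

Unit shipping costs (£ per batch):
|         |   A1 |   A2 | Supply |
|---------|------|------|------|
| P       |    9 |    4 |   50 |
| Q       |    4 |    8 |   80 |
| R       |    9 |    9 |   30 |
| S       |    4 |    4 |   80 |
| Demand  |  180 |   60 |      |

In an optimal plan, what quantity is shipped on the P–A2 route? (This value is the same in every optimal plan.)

50

The minimum-cost plan:
  P→A2: 50 × £4 = £200
  Q→A1: 80 × £4 = £320
  R→A1: 30 × £9 = £270
  S→A1: 70 × £4 = £280
  S→A2: 10 × £4 = £40
Total cost = £1110.
So P→A2 carries 50 batches.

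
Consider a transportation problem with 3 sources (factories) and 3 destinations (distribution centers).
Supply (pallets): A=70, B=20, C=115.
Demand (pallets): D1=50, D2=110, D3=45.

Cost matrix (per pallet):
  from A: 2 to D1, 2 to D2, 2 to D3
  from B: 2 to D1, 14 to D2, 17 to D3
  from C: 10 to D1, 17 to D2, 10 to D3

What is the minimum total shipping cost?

1610

One minimum-cost allocation:
  A to D2: 70 × 2 = 140
  B to D1: 20 × 2 = 40
  C to D1: 30 × 10 = 300
  C to D2: 40 × 17 = 680
  C to D3: 45 × 10 = 450
Total = 140 + 40 + 300 + 680 + 450 = 1610.
(Supply check: A ships 70; B ships 20; C ships 115.)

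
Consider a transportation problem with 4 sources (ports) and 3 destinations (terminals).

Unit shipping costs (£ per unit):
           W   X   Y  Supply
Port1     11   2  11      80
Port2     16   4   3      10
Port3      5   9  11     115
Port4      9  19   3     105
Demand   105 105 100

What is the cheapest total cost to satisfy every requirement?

Optimal allocation:
  Port1->X: 80 × £2 = £160
  Port2->X: 10 × £4 = £40
  Port3->W: 100 × £5 = £500
  Port3->X: 15 × £9 = £135
  Port4->W: 5 × £9 = £45
  Port4->Y: 100 × £3 = £300
Total = 160 + 40 + 500 + 135 + 45 + 300 = £1180.

1180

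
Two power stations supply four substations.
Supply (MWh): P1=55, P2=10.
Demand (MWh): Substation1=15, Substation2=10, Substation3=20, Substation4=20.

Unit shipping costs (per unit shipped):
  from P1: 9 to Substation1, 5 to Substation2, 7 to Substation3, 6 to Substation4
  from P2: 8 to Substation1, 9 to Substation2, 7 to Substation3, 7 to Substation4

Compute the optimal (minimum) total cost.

A cheapest plan:
  P1->Substation1: 5 × 9 = 45
  P1->Substation2: 10 × 5 = 50
  P1->Substation3: 20 × 7 = 140
  P1->Substation4: 20 × 6 = 120
  P2->Substation1: 10 × 8 = 80
Total = 45 + 50 + 140 + 120 + 80 = 435.

435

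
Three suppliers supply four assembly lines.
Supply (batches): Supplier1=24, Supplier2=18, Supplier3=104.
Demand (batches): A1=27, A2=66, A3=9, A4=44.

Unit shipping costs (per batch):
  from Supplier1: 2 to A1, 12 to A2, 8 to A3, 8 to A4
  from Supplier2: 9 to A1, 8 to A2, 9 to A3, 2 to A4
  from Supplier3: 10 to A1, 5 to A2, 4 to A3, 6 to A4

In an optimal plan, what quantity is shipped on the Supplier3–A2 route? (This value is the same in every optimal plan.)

Optimal shipments:
  Supplier1–A1: 24 × 2 = 48
  Supplier2–A4: 18 × 2 = 36
  Supplier3–A1: 3 × 10 = 30
  Supplier3–A2: 66 × 5 = 330
  Supplier3–A3: 9 × 4 = 36
  Supplier3–A4: 26 × 6 = 156
Total cost = 636.
So Supplier3→A2 carries 66 batches.

66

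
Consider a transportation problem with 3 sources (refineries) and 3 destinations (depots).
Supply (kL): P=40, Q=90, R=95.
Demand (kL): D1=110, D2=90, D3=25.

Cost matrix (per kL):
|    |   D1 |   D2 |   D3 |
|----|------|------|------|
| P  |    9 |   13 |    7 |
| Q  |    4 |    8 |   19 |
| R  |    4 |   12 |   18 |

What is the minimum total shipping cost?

Optimal allocation:
  P to D2: 15 × 13 = 195
  P to D3: 25 × 7 = 175
  Q to D1: 15 × 4 = 60
  Q to D2: 75 × 8 = 600
  R to D1: 95 × 4 = 380
Total = 195 + 175 + 60 + 600 + 380 = 1410.

1410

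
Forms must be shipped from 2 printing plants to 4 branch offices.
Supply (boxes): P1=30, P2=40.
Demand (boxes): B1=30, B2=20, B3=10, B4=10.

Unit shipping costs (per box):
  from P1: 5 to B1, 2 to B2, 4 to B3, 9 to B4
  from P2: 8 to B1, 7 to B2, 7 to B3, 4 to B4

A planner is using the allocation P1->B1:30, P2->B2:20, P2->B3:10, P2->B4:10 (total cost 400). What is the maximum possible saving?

Current plan cost = 30·5 + 20·7 + 10·7 + 10·4 = 400.
Optimal plan:
  P1->B1: 10 × 5 = 50
  P1->B2: 20 × 2 = 40
  P2->B1: 20 × 8 = 160
  P2->B3: 10 × 7 = 70
  P2->B4: 10 × 4 = 40
Optimal cost = 360.
Saving = 400 − 360 = 40.

40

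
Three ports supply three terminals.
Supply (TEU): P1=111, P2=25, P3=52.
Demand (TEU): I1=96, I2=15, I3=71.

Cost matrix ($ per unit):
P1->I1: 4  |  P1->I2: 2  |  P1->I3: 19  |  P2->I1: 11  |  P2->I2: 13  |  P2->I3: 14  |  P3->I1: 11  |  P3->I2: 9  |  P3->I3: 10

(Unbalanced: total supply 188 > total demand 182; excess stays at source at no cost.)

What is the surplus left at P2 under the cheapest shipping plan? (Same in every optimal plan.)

An optimal plan:
  P1→I1: 96 × $4 = $384
  P1→I2: 15 × $2 = $30
  P2→I3: 19 × $14 = $266
  P3→I3: 52 × $10 = $520
Total cost = $1200.
P2 ships 19 of its 25, leaving 6.

6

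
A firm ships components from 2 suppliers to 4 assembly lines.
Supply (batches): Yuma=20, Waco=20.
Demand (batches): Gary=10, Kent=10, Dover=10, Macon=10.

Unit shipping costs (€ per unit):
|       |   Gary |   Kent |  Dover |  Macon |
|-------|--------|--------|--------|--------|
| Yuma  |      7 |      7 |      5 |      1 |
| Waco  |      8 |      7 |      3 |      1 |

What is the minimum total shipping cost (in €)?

180

Optimal allocation:
  Yuma→Gary: 10 × €7 = €70
  Yuma→Kent: 10 × €7 = €70
  Waco→Dover: 10 × €3 = €30
  Waco→Macon: 10 × €1 = €10
Total = 70 + 70 + 30 + 10 = €180.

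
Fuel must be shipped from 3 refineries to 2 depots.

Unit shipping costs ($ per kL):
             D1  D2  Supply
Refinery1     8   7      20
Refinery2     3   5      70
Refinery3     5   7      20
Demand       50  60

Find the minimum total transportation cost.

Optimal allocation:
  Refinery1→D2: 20 × $7 = $140
  Refinery2→D1: 30 × $3 = $90
  Refinery2→D2: 40 × $5 = $200
  Refinery3→D1: 20 × $5 = $100
Total = 140 + 90 + 200 + 100 = $530.

530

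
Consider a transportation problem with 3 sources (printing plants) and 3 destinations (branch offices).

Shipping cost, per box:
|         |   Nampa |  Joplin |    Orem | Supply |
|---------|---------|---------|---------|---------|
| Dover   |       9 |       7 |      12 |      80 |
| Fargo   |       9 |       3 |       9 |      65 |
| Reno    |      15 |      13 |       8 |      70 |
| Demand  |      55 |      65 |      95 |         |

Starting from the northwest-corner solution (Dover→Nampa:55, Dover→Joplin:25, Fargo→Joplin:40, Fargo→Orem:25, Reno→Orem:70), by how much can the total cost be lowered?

Current plan cost = 55·9 + 25·7 + 40·3 + 25·9 + 70·8 = 1575.
Optimal plan:
  Dover->Nampa: 55 × 9 = 495
  Dover->Orem: 25 × 12 = 300
  Fargo->Joplin: 65 × 3 = 195
  Reno->Orem: 70 × 8 = 560
Optimal cost = 1550.
Saving = 1575 − 1550 = 25.

25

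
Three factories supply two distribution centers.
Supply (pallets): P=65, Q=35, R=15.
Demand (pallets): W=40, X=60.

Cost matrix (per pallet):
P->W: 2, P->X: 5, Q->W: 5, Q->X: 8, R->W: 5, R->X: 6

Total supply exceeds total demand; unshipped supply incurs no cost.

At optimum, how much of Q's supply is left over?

Minimum-cost shipments:
  P–W: 20 × 2 = 40
  P–X: 45 × 5 = 225
  Q–W: 20 × 5 = 100
  R–X: 15 × 6 = 90
Total cost = 455.
Q ships 20 of its 35, leaving 15.

15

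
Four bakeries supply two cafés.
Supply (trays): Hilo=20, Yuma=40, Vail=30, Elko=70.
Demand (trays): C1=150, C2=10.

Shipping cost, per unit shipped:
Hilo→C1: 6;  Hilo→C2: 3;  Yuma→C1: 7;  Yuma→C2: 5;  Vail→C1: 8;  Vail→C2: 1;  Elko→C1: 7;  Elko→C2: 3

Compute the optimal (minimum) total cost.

1060

One minimum-cost allocation:
  Hilo->C1: 20 trays
  Yuma->C1: 40 trays
  Vail->C1: 20 trays
  Vail->C2: 10 trays
  Elko->C1: 70 trays
Total cost = 1060.
(Supply check: Hilo ships 20; Yuma ships 40; Vail ships 30; Elko ships 70.)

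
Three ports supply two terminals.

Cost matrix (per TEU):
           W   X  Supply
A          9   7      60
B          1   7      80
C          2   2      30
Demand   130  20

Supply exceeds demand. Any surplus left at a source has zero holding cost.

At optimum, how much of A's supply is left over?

An optimal plan:
  A–W: 20 × 9 = 180
  A–X: 20 × 7 = 140
  B–W: 80 × 1 = 80
  C–W: 30 × 2 = 60
Total cost = 460.
A ships 40 of its 60, leaving 20.

20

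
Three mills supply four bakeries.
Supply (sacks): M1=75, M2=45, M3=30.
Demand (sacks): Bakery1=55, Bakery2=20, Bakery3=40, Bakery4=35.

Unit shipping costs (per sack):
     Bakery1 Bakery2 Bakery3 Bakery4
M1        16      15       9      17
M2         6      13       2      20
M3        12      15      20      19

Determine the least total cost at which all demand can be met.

One minimum-cost allocation:
  M1->Bakery2: 20 × 15 = 300
  M1->Bakery3: 20 × 9 = 180
  M1->Bakery4: 35 × 17 = 595
  M2->Bakery1: 25 × 6 = 150
  M2->Bakery3: 20 × 2 = 40
  M3->Bakery1: 30 × 12 = 360
Total = 300 + 180 + 595 + 150 + 40 + 360 = 1625.

1625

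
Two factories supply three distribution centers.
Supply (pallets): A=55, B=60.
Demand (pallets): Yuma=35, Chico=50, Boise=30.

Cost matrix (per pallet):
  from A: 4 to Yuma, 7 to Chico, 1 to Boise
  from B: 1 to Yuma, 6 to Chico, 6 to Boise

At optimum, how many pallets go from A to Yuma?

The minimum-cost plan:
  A–Chico: 25 × 7 = 175
  A–Boise: 30 × 1 = 30
  B–Yuma: 35 × 1 = 35
  B–Chico: 25 × 6 = 150
Total cost = 390.
The route A→Yuma is not used.

0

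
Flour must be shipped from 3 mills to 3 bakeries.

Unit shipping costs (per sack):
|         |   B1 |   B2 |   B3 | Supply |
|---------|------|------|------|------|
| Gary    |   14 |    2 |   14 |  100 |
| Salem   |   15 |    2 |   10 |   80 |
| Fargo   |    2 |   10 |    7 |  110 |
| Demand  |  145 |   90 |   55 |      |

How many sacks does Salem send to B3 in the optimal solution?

The minimum-cost plan:
  Gary->B1: 35 × 14 = 490
  Gary->B2: 65 × 2 = 130
  Salem->B2: 25 × 2 = 50
  Salem->B3: 55 × 10 = 550
  Fargo->B1: 110 × 2 = 220
Total cost = 1440.
So Salem→B3 carries 55 sacks.

55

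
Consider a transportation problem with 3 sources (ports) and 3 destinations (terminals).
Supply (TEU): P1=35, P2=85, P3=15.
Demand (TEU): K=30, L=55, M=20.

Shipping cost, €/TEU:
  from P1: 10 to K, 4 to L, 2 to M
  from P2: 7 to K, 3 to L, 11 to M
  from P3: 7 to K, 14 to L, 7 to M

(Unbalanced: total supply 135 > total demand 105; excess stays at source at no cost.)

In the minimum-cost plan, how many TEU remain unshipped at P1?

An optimal plan:
  P1–M: 20 × €2 = €40
  P2–K: 30 × €7 = €210
  P2–L: 55 × €3 = €165
Total cost = €415.
P1 ships 20 of its 35, leaving 15.

15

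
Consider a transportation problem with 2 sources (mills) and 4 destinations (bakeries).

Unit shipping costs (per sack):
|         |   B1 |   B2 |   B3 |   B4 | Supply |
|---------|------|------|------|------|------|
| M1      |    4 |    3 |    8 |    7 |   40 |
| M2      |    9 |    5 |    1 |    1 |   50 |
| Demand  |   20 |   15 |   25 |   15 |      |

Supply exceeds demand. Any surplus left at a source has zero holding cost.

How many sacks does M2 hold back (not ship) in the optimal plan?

An optimal plan:
  M1–B1: 20 sacks
  M1–B2: 15 sacks
  M2–B3: 25 sacks
  M2–B4: 15 sacks
Total cost = 165.
M2 ships 40 of its 50, leaving 10.

10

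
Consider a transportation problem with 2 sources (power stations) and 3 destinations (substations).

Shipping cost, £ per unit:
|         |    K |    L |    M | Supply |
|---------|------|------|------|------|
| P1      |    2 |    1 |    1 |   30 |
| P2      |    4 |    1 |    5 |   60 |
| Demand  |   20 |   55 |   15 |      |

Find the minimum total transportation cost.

120

Optimal allocation:
  P1→K: 15 MWh
  P1→M: 15 MWh
  P2→K: 5 MWh
  P2→L: 55 MWh
Total cost = £120.
(Supply check: P1 ships 30; P2 ships 60.)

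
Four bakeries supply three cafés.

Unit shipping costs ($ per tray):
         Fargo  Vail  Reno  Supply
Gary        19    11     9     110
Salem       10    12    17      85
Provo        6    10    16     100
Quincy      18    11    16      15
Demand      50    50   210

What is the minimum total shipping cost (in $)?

One minimum-cost allocation:
  Gary→Reno: 110 × $9 = $990
  Salem→Reno: 85 × $17 = $1445
  Provo→Fargo: 50 × $6 = $300
  Provo→Vail: 50 × $10 = $500
  Quincy→Reno: 15 × $16 = $240
Total = 990 + 1445 + 300 + 500 + 240 = $3475.
(Supply check: Gary ships 110; Salem ships 85; Provo ships 100; Quincy ships 15.)

3475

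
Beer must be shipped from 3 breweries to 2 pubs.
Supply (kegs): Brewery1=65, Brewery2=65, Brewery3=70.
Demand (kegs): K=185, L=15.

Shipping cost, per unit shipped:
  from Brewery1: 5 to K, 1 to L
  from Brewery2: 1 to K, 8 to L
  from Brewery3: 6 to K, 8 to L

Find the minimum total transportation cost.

One minimum-cost allocation:
  Brewery1->K: 50 kegs
  Brewery1->L: 15 kegs
  Brewery2->K: 65 kegs
  Brewery3->K: 70 kegs
Total cost = 750.

750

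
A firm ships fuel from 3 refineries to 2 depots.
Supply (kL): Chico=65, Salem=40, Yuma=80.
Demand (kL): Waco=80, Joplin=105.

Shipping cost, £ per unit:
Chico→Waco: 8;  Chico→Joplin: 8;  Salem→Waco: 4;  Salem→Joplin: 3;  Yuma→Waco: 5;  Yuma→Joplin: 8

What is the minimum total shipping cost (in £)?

One minimum-cost allocation:
  Chico–Joplin: 65 kL
  Salem–Joplin: 40 kL
  Yuma–Waco: 80 kL
Total cost = £1040.
(Supply check: Chico ships 65; Salem ships 40; Yuma ships 80.)

1040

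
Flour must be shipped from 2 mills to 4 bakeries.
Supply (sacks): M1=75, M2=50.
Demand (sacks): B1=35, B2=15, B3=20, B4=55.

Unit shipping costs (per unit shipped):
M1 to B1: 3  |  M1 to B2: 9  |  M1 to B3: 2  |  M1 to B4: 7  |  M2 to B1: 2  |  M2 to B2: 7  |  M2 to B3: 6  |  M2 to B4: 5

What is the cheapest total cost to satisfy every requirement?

565

A cheapest plan:
  M1–B1: 35 sacks
  M1–B2: 15 sacks
  M1–B3: 20 sacks
  M1–B4: 5 sacks
  M2–B4: 50 sacks
Total cost = 565.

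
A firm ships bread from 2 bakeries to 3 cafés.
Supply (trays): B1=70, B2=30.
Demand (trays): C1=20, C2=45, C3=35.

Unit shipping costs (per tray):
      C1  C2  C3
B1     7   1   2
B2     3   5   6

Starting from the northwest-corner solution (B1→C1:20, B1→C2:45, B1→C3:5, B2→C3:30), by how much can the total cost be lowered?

160

Current plan cost = 20·7 + 45·1 + 5·2 + 30·6 = 375.
Optimal plan:
  B1→C2: 35 × 1 = 35
  B1→C3: 35 × 2 = 70
  B2→C1: 20 × 3 = 60
  B2→C2: 10 × 5 = 50
Optimal cost = 215.
Saving = 375 − 215 = 160.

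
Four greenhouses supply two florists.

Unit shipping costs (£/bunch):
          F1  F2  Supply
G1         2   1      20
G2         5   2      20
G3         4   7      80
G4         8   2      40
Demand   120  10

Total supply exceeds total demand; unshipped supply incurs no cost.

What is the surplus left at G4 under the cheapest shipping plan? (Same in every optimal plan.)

30

An optimal plan:
  G1–F1: 20 × £2 = £40
  G2–F1: 20 × £5 = £100
  G3–F1: 80 × £4 = £320
  G4–F2: 10 × £2 = £20
Total cost = £480.
G4 ships 10 of its 40, leaving 30.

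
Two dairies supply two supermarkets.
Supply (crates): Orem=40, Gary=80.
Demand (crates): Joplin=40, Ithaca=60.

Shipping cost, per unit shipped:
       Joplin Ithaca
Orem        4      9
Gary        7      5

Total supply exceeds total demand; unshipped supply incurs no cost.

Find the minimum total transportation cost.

460

Optimal allocation:
  Orem->Joplin: 40 × 4 = 160
  Gary->Ithaca: 60 × 5 = 300
Total = 160 + 300 = 460.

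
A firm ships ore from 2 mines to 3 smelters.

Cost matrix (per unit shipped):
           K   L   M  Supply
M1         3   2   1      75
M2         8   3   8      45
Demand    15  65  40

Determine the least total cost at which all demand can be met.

A cheapest plan:
  M1→K: 15 tons
  M1→L: 20 tons
  M1→M: 40 tons
  M2→L: 45 tons
Total cost = 260.

260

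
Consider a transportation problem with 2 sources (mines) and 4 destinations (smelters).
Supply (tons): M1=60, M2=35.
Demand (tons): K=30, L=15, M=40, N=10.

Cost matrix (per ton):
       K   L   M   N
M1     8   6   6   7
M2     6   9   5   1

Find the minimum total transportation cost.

A cheapest plan:
  M1→K: 5 × 8 = 40
  M1→L: 15 × 6 = 90
  M1→M: 40 × 6 = 240
  M2→K: 25 × 6 = 150
  M2→N: 10 × 1 = 10
Total = 40 + 90 + 240 + 150 + 10 = 530.

530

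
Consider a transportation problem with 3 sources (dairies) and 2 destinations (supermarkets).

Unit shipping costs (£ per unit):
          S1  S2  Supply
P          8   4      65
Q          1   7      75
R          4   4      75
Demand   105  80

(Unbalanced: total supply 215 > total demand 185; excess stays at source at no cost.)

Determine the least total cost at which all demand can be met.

A cheapest plan:
  P->S2: 65 × £4 = £260
  Q->S1: 75 × £1 = £75
  R->S1: 30 × £4 = £120
  R->S2: 15 × £4 = £60
Total = 260 + 75 + 120 + 60 = £515.
(Supply check: P ships 65; Q ships 75; R ships 45.)

515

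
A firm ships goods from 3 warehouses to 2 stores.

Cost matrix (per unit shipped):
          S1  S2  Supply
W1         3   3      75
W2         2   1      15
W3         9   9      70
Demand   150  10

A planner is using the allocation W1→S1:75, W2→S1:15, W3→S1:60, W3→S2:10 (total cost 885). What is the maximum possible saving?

10

Current plan cost = 75·3 + 15·2 + 60·9 + 10·9 = 885.
Optimal plan:
  W1→S1: 75 × 3 = 225
  W2→S1: 5 × 2 = 10
  W2→S2: 10 × 1 = 10
  W3→S1: 70 × 9 = 630
Optimal cost = 875.
Saving = 885 − 875 = 10.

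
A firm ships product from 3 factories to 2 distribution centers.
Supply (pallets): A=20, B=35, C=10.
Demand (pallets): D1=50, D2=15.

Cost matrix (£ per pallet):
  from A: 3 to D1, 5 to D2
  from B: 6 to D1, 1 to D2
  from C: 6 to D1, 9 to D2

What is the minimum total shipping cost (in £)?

A cheapest plan:
  A→D1: 20 × £3 = £60
  B→D1: 20 × £6 = £120
  B→D2: 15 × £1 = £15
  C→D1: 10 × £6 = £60
Total = 60 + 120 + 15 + 60 = £255.

255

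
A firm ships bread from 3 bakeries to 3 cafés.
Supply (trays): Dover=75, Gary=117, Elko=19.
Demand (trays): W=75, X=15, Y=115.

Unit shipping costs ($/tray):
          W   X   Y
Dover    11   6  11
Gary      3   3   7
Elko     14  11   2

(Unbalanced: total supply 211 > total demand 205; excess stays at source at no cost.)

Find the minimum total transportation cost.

Optimal allocation:
  Dover–X: 15 trays
  Dover–Y: 54 trays
  Gary–W: 75 trays
  Gary–Y: 42 trays
  Elko–Y: 19 trays
Total cost = $1241.
(Supply check: Dover ships 69; Gary ships 117; Elko ships 19.)

1241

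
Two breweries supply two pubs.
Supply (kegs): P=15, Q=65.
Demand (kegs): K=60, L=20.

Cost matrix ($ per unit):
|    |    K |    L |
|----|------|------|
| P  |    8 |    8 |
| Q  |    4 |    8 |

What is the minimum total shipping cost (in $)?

A cheapest plan:
  P–L: 15 × $8 = $120
  Q–K: 60 × $4 = $240
  Q–L: 5 × $8 = $40
Total = 120 + 240 + 40 = $400.
(Supply check: P ships 15; Q ships 65.)

400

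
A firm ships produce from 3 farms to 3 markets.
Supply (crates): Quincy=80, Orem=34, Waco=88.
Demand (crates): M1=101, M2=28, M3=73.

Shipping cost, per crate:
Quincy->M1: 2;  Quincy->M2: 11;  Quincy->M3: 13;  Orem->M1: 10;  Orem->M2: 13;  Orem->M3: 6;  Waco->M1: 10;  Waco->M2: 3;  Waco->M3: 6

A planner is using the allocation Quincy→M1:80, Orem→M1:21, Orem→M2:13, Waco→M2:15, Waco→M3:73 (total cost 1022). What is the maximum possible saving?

Current plan cost = 80·2 + 21·10 + 13·13 + 15·3 + 73·6 = 1022.
Optimal plan:
  Quincy–M1: 80 crates
  Orem–M3: 34 crates
  Waco–M1: 21 crates
  Waco–M2: 28 crates
  Waco–M3: 39 crates
Optimal cost = 892.
Saving = 1022 − 892 = 130.

130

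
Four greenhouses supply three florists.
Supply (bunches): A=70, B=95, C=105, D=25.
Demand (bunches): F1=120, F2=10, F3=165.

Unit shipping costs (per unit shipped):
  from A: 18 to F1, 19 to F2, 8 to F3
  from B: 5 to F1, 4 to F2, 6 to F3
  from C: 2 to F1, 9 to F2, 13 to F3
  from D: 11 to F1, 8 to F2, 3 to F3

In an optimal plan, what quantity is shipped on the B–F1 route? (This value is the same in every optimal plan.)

15

The minimum-cost plan:
  A->F3: 70 × 8 = 560
  B->F1: 15 × 5 = 75
  B->F2: 10 × 4 = 40
  B->F3: 70 × 6 = 420
  C->F1: 105 × 2 = 210
  D->F3: 25 × 3 = 75
Total cost = 1380.
So B→F1 carries 15 bunches.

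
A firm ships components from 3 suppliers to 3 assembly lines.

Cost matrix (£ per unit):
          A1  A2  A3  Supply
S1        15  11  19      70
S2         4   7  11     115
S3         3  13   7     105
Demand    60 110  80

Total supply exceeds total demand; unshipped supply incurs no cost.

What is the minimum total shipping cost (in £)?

An optimal shipping plan:
  S1 to A2: 30 × £11 = £330
  S2 to A1: 35 × £4 = £140
  S2 to A2: 80 × £7 = £560
  S3 to A1: 25 × £3 = £75
  S3 to A3: 80 × £7 = £560
Total = 330 + 140 + 560 + 75 + 560 = £1665.
(Supply check: S1 ships 30; S2 ships 115; S3 ships 105.)

1665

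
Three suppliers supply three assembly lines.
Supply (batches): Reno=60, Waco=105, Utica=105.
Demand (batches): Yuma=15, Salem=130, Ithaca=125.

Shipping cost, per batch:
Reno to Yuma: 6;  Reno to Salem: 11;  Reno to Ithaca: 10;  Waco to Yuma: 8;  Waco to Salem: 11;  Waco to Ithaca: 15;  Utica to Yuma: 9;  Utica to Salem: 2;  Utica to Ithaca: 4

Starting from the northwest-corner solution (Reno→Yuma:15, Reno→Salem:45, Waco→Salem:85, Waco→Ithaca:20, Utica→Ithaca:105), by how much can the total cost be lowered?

Current plan cost = 15·6 + 45·11 + 85·11 + 20·15 + 105·4 = 2240.
Optimal plan:
  Reno to Ithaca: 60 × 10 = 600
  Waco to Yuma: 15 × 8 = 120
  Waco to Salem: 90 × 11 = 990
  Utica to Salem: 40 × 2 = 80
  Utica to Ithaca: 65 × 4 = 260
Optimal cost = 2050.
Saving = 2240 − 2050 = 190.

190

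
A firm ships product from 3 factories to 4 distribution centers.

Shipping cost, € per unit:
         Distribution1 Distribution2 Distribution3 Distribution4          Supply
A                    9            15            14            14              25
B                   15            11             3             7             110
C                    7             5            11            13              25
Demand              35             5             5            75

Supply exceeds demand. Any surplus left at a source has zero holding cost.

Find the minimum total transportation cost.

Optimal allocation:
  A→Distribution1: 15 × €9 = €135
  B→Distribution3: 5 × €3 = €15
  B→Distribution4: 75 × €7 = €525
  C→Distribution1: 20 × €7 = €140
  C→Distribution2: 5 × €5 = €25
Total = 135 + 15 + 525 + 140 + 25 = €840.

840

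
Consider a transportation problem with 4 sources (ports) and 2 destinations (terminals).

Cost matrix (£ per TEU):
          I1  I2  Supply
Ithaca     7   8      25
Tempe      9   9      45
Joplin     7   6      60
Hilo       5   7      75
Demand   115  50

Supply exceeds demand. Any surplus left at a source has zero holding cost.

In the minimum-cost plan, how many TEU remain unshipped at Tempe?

An optimal plan:
  Ithaca–I1: 25 × £7 = £175
  Tempe–I1: 5 × £9 = £45
  Joplin–I1: 10 × £7 = £70
  Joplin–I2: 50 × £6 = £300
  Hilo–I1: 75 × £5 = £375
Total cost = £965.
Tempe ships 5 of its 45, leaving 40.

40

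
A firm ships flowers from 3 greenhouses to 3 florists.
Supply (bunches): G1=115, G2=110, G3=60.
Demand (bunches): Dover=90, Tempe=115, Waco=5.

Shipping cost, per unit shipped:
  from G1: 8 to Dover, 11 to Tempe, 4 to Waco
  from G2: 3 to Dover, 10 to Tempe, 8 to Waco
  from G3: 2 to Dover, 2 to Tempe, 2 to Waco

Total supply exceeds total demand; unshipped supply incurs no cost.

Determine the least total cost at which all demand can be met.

995

An optimal shipping plan:
  G1->Tempe: 35 bunches
  G1->Waco: 5 bunches
  G2->Dover: 90 bunches
  G2->Tempe: 20 bunches
  G3->Tempe: 60 bunches
Total cost = 995.
(Supply check: G1 ships 40; G2 ships 110; G3 ships 60.)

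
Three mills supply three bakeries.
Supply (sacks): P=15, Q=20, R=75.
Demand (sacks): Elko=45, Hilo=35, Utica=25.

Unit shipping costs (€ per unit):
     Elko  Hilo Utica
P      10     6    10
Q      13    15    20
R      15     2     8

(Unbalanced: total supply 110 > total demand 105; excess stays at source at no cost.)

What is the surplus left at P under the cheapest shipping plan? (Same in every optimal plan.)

0

Minimum-cost shipments:
  P–Elko: 15 × €10 = €150
  Q–Elko: 20 × €13 = €260
  R–Elko: 10 × €15 = €150
  R–Hilo: 35 × €2 = €70
  R–Utica: 25 × €8 = €200
Total cost = €830.
P ships 15 of its 15, leaving 0.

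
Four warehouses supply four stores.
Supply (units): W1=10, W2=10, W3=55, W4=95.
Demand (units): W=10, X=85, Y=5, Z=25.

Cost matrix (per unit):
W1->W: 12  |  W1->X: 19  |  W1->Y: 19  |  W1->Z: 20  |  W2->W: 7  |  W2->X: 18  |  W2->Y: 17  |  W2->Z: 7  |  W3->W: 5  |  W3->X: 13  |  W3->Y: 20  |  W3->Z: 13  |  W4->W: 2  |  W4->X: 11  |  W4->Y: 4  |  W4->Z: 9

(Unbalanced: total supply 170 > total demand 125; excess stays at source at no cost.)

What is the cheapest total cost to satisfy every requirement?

One minimum-cost allocation:
  W2→Z: 10 × 7 = 70
  W3→X: 20 × 13 = 260
  W4→W: 10 × 2 = 20
  W4→X: 65 × 11 = 715
  W4→Y: 5 × 4 = 20
  W4→Z: 15 × 9 = 135
Total = 70 + 260 + 20 + 715 + 20 + 135 = 1220.

1220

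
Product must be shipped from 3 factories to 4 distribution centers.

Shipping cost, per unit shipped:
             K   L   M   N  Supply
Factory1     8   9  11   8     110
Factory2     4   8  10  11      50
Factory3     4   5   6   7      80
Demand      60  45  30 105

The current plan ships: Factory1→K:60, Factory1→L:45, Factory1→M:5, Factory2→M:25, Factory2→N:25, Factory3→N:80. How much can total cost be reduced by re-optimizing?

Current plan cost = 60·8 + 45·9 + 5·11 + 25·10 + 25·11 + 80·7 = 2025.
Optimal plan:
  Factory1 to L: 5 × 9 = 45
  Factory1 to N: 105 × 8 = 840
  Factory2 to K: 50 × 4 = 200
  Factory3 to K: 10 × 4 = 40
  Factory3 to L: 40 × 5 = 200
  Factory3 to M: 30 × 6 = 180
Optimal cost = 1505.
Saving = 2025 − 1505 = 520.

520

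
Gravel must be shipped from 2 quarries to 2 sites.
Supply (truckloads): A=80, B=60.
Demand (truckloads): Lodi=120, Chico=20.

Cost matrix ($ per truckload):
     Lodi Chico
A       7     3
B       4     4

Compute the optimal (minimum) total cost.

Optimal allocation:
  A–Lodi: 60 truckloads
  A–Chico: 20 truckloads
  B–Lodi: 60 truckloads
Total cost = $720.

720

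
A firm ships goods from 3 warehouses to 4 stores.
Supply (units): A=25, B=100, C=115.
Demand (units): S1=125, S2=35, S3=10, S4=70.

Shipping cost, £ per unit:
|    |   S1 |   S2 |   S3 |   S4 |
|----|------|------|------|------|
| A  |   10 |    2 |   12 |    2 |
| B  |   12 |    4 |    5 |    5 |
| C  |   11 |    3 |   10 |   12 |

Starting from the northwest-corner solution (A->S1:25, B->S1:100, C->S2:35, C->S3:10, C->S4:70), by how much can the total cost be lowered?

Current plan cost = 25·10 + 100·12 + 35·3 + 10·10 + 70·12 = £2495.
Optimal plan:
  A to S4: 25 × £2 = £50
  B to S1: 45 × £12 = £540
  B to S3: 10 × £5 = £50
  B to S4: 45 × £5 = £225
  C to S1: 80 × £11 = £880
  C to S2: 35 × £3 = £105
Optimal cost = £1850.
Saving = 2495 − 1850 = £645.

645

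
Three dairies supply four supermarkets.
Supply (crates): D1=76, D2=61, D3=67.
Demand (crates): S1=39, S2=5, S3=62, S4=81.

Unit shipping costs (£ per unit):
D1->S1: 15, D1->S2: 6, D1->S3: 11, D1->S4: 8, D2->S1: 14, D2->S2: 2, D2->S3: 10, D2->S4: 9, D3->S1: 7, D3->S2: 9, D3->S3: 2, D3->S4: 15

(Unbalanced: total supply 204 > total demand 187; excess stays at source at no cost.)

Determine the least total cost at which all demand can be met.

1298

A cheapest plan:
  D1 to S4: 76 × £8 = £608
  D2 to S1: 34 × £14 = £476
  D2 to S2: 5 × £2 = £10
  D2 to S4: 5 × £9 = £45
  D3 to S1: 5 × £7 = £35
  D3 to S3: 62 × £2 = £124
Total = 608 + 476 + 10 + 45 + 35 + 124 = £1298.
(Supply check: D1 ships 76; D2 ships 44; D3 ships 67.)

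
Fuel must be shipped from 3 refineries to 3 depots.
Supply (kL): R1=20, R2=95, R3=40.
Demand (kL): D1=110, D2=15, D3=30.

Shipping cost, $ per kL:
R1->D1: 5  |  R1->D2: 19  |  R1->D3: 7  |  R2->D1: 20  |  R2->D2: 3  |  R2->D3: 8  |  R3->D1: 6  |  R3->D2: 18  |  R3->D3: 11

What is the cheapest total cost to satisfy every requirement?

A cheapest plan:
  R1→D1: 20 × $5 = $100
  R2→D1: 50 × $20 = $1000
  R2→D2: 15 × $3 = $45
  R2→D3: 30 × $8 = $240
  R3→D1: 40 × $6 = $240
Total = 100 + 1000 + 45 + 240 + 240 = $1625.
(Supply check: R1 ships 20; R2 ships 95; R3 ships 40.)

1625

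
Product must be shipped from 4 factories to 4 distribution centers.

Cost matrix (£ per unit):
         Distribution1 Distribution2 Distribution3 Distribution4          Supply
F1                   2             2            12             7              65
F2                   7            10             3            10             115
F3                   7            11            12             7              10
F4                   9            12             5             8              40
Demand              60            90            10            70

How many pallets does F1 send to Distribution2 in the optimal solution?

Solving gives:
  F1 to Distribution2: 65 × £2 = £130
  F2 to Distribution1: 60 × £7 = £420
  F2 to Distribution2: 25 × £10 = £250
  F2 to Distribution3: 10 × £3 = £30
  F2 to Distribution4: 20 × £10 = £200
  F3 to Distribution4: 10 × £7 = £70
  F4 to Distribution4: 40 × £8 = £320
Total cost = £1420.
So F1→Distribution2 carries 65 pallets.

65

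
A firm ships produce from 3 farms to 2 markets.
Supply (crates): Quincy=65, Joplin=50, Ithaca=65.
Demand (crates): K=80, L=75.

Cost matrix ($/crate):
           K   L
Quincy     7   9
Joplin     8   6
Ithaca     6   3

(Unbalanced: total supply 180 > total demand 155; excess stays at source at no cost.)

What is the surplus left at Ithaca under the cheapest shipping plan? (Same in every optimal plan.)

Minimum-cost shipments:
  Quincy→K: 65 × $7 = $455
  Joplin→K: 15 × $8 = $120
  Joplin→L: 10 × $6 = $60
  Ithaca→L: 65 × $3 = $195
Total cost = $830.
Ithaca ships 65 of its 65, leaving 0.

0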